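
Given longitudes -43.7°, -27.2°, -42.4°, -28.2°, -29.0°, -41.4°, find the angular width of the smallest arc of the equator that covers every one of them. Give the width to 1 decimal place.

Sort the longitudes: -43.7°, -42.4°, -41.4°, -29.0°, -28.2°, -27.2°.
Eastward gaps between consecutive values (wrapping around): 1.3°, 1.0°, 12.4°, 0.8°, 1.0°, 343.5°.
Largest gap = 343.5° ⇒ minimal covering band is its complement: 360° − 343.5° = 16.5°.
Band runs from -43.7° eastward to -27.2°.

16.5°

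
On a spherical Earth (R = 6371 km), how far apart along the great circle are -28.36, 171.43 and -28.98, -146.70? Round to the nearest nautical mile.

Δλ = -146.70 − 171.43 = -318.13°; wrapped into (−180°, 180°]: 41.87°.
Δφ = -28.98 − -28.36 = -0.62°.
a = sin²(Δφ/2) + cos φ₁ · cos φ₂ · sin²(Δλ/2) = 0.098309.
c = 2·atan2(√a, √(1−a)) = 0.63784 rad → d = 6371·c ≈ 4063.69 km ≈ 2194.22 nmi.

2194 nmi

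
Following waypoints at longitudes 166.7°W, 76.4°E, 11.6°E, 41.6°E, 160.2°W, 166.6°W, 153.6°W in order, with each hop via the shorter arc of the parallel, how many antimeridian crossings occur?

Leg 1: -166.7° → +76.4°, shortest Δλ = -116.9° (west) — crosses 180°.
Leg 2: +76.4° → +11.6°, shortest Δλ = -64.8° (west) — does not cross 180°.
Leg 3: +11.6° → +41.6°, shortest Δλ = 30.0° (east) — does not cross 180°.
Leg 4: +41.6° → -160.2°, shortest Δλ = 158.2° (east) — crosses 180°.
Leg 5: -160.2° → -166.6°, shortest Δλ = -6.4° (west) — does not cross 180°.
Leg 6: -166.6° → -153.6°, shortest Δλ = 13.0° (east) — does not cross 180°.
Total crossings: 2.

2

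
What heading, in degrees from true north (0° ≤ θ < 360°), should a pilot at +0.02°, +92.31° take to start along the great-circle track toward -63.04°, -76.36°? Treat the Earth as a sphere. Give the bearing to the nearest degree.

Δλ = -76.36 − 92.31 = -168.67°.
θ = atan2( sin Δλ · cos φ₂ , cos φ₁ · sin φ₂ − sin φ₁ · cos φ₂ · cos Δλ )
  = atan2(-0.08907, -0.89117) = -174.292° → normalised to [0°, 360°): 185.708°.

186°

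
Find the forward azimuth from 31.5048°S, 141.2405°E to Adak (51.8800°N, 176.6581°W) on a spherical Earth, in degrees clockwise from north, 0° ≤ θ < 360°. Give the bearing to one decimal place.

Δλ = -176.6581 − 141.2405 = -317.8986°; wrapped into (−180°, 180°]: 42.1014°.
θ = atan2( sin Δλ · cos φ₂ , cos φ₁ · sin φ₂ − sin φ₁ · cos φ₂ · cos Δλ )
  = atan2(0.41387, 0.91010) = 24.454° → normalised to [0°, 360°): 24.454°.

24.5°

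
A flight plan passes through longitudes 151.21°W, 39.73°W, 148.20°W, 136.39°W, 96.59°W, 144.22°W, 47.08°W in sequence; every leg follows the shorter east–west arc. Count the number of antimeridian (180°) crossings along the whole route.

0

Leg 1: -151.21° → -39.73°, shortest Δλ = 111.48° (east) — does not cross 180°.
Leg 2: -39.73° → -148.20°, shortest Δλ = -108.47° (west) — does not cross 180°.
Leg 3: -148.20° → -136.39°, shortest Δλ = 11.81° (east) — does not cross 180°.
Leg 4: -136.39° → -96.59°, shortest Δλ = 39.8° (east) — does not cross 180°.
Leg 5: -96.59° → -144.22°, shortest Δλ = -47.63° (west) — does not cross 180°.
Leg 6: -144.22° → -47.08°, shortest Δλ = 97.14° (east) — does not cross 180°.
Total crossings: 0.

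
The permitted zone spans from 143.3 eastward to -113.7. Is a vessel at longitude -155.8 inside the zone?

Yes

Band width going east from +143.3° to -113.7°: ((-113.7 − 143.3) mod 360) = 103.0°.
Offset of -155.8° east of the west edge: ((-155.8 − 143.3) mod 360) = 60.9°.
60.9° ≤ 103.0° ⇒ inside.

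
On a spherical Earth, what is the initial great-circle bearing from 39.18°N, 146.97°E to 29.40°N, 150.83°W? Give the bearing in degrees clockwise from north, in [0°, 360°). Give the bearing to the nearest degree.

81°

Δλ = -150.83 − 146.97 = -297.80°; wrapped into (−180°, 180°]: 62.20°.
θ = atan2( sin Δλ · cos φ₂ , cos φ₁ · sin φ₂ − sin φ₁ · cos φ₂ · cos Δλ )
  = atan2(0.77066, 0.12383) = 80.871° → normalised to [0°, 360°): 80.871°.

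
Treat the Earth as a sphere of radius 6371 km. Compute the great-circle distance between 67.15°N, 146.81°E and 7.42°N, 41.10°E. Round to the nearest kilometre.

Δλ = 41.10 − 146.81 = -105.71°.
Δφ = 7.42 − 67.15 = -59.73°.
a = sin²(Δφ/2) + cos φ₁ · cos φ₂ · sin²(Δλ/2) = 0.492629.
c = 2·atan2(√a, √(1−a)) = 1.55605 rad → d = 6371·c ≈ 9913.61 km.

9914 km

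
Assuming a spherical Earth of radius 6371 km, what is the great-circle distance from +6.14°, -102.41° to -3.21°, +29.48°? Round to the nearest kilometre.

14675 km

Δλ = 29.48 − -102.41 = 131.89°.
Δφ = -3.21 − 6.14 = -9.35°.
a = sin²(Δφ/2) + cos φ₁ · cos φ₂ · sin²(Δλ/2) = 0.834410.
c = 2·atan2(√a, √(1−a)) = 2.30342 rad → d = 6371·c ≈ 14675.07 km.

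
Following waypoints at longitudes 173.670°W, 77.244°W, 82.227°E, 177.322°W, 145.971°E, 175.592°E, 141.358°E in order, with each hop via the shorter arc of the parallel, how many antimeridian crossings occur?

Leg 1: -173.670° → -77.244°, shortest Δλ = 96.426° (east) — does not cross 180°.
Leg 2: -77.244° → +82.227°, shortest Δλ = 159.471° (east) — does not cross 180°.
Leg 3: +82.227° → -177.322°, shortest Δλ = 100.451° (east) — crosses 180°.
Leg 4: -177.322° → +145.971°, shortest Δλ = -36.707° (west) — crosses 180°.
Leg 5: +145.971° → +175.592°, shortest Δλ = 29.621° (east) — does not cross 180°.
Leg 6: +175.592° → +141.358°, shortest Δλ = -34.234° (west) — does not cross 180°.
Total crossings: 2.

2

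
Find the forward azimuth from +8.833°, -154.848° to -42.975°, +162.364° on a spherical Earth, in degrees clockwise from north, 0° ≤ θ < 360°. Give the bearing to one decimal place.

213.3°

Δλ = 162.364 − -154.848 = 317.212°; wrapped into (−180°, 180°]: -42.788°.
θ = atan2( sin Δλ · cos φ₂ , cos φ₁ · sin φ₂ − sin φ₁ · cos φ₂ · cos Δλ )
  = atan2(-0.49700, -0.75604) = -146.680° → normalised to [0°, 360°): 213.320°.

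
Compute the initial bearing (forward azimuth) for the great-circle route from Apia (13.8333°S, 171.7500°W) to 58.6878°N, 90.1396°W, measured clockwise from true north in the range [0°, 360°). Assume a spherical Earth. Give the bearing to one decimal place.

31.2°

Δλ = -90.1396 − -171.7500 = 81.6104°.
θ = atan2( sin Δλ · cos φ₂ , cos φ₁ · sin φ₂ − sin φ₁ · cos φ₂ · cos Δλ )
  = atan2(0.51414, 0.84770) = 31.237° → normalised to [0°, 360°): 31.237°.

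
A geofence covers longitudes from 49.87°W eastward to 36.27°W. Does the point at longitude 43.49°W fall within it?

Yes

Band width going east from -49.87° to -36.27°: ((-36.27 − -49.87) mod 360) = 13.60°.
Offset of -43.49° east of the west edge: ((-43.49 − -49.87) mod 360) = 6.38°.
6.38° ≤ 13.60° ⇒ inside.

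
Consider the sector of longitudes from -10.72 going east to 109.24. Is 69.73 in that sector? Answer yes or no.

Band width going east from -10.72° to +109.24°: ((109.24 − -10.72) mod 360) = 119.96°.
Offset of +69.73° east of the west edge: ((69.73 − -10.72) mod 360) = 80.45°.
80.45° ≤ 119.96° ⇒ inside.

Yes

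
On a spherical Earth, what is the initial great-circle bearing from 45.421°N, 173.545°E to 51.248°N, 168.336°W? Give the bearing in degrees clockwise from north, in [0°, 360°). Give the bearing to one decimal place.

Δλ = -168.336 − 173.545 = -341.881°; wrapped into (−180°, 180°]: 18.119°.
θ = atan2( sin Δλ · cos φ₂ , cos φ₁ · sin φ₂ − sin φ₁ · cos φ₂ · cos Δλ )
  = atan2(0.19467, 0.12363) = 57.580° → normalised to [0°, 360°): 57.580°.

57.6°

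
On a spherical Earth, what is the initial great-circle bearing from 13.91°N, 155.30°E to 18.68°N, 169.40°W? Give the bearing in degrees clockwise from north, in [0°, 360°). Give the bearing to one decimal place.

77.1°

Δλ = -169.40 − 155.30 = -324.70°; wrapped into (−180°, 180°]: 35.30°.
θ = atan2( sin Δλ · cos φ₂ , cos φ₁ · sin φ₂ − sin φ₁ · cos φ₂ · cos Δλ )
  = atan2(0.54742, 0.12503) = 77.135° → normalised to [0°, 360°): 77.135°.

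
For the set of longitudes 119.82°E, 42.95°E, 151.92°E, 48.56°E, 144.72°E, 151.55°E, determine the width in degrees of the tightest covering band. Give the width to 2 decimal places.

108.97°

Sort the longitudes: +42.95°, +48.56°, +119.82°, +144.72°, +151.55°, +151.92°.
Eastward gaps between consecutive values (wrapping around): 5.61°, 71.26°, 24.90°, 6.83°, 0.37°, 251.03°.
Largest gap = 251.03° ⇒ minimal covering band is its complement: 360° − 251.03° = 108.97°.
Band runs from +42.95° eastward to +151.92°.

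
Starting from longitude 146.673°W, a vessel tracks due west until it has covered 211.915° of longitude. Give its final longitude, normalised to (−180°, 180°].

Start at -146.673°; shift −211.915° → -358.588°.
-358.588° lies outside (−180°, 180°]; add 360° → +1.412°.

1.412°E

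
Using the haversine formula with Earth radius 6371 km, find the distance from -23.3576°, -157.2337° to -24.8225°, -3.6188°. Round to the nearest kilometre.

13949 km

Δλ = -3.6188 − -157.2337 = 153.6149°.
Δφ = -24.8225 − -23.3576 = -1.4649°.
a = sin²(Δφ/2) + cos φ₁ · cos φ₂ · sin²(Δλ/2) = 0.789996.
c = 2·atan2(√a, √(1−a)) = 2.18951 rad → d = 6371·c ≈ 13949.40 km.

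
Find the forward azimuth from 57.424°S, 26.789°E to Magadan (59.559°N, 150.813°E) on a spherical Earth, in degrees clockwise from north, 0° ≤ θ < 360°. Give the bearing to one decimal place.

61.8°

Δλ = 150.813 − 26.789 = 124.024°.
θ = atan2( sin Δλ · cos φ₂ , cos φ₁ · sin φ₂ − sin φ₁ · cos φ₂ · cos Δλ )
  = atan2(0.41991, 0.22531) = 61.784° → normalised to [0°, 360°): 61.784°.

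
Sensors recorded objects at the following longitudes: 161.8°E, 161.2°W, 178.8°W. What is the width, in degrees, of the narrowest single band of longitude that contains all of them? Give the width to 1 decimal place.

37.0°

Sort the longitudes: -178.8°, -161.2°, +161.8°.
Eastward gaps between consecutive values (wrapping around): 17.6°, 323.0°, 19.4°.
Largest gap = 323.0° ⇒ minimal covering band is its complement: 360° − 323.0° = 37.0°.
Band runs from +161.8° eastward to -161.2°, crossing the antimeridian.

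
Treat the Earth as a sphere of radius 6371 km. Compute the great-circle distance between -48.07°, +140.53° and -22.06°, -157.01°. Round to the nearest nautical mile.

3335 nmi

Δλ = -157.01 − 140.53 = -297.54°; wrapped into (−180°, 180°]: 62.46°.
Δφ = -22.06 − -48.07 = 26.01°.
a = sin²(Δφ/2) + cos φ₁ · cos φ₂ · sin²(Δλ/2) = 0.217120.
c = 2·atan2(√a, √(1−a)) = 0.96944 rad → d = 6371·c ≈ 6176.31 km ≈ 3334.94 nmi.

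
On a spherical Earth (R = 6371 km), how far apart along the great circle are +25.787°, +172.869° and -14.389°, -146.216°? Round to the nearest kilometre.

6290 km

Δλ = -146.216 − 172.869 = -319.085°; wrapped into (−180°, 180°]: 40.915°.
Δφ = -14.389 − 25.787 = -40.176°.
a = sin²(Δφ/2) + cos φ₁ · cos φ₂ · sin²(Δλ/2) = 0.224511.
c = 2·atan2(√a, √(1−a)) = 0.98726 rad → d = 6371·c ≈ 6289.83 km.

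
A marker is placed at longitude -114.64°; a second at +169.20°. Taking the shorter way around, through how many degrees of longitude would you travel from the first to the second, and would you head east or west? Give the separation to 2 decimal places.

Raw difference: 169.20 − -114.64 = 283.84°.
Normalise into (−180°, 180°]: 283.84° − 360° = -76.16°.
Negative ⇒ the second point lies to the west; separation 76.16°.

76.16° west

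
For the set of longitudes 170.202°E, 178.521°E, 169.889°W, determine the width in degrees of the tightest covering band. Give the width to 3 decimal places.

19.909°

Sort the longitudes: -169.889°, +170.202°, +178.521°.
Eastward gaps between consecutive values (wrapping around): 340.091°, 8.319°, 11.590°.
Largest gap = 340.091° ⇒ minimal covering band is its complement: 360° − 340.091° = 19.909°.
Band runs from +170.202° eastward to -169.889°, crossing the antimeridian.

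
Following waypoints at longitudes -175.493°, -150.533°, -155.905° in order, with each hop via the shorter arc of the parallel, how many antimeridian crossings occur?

Leg 1: -175.493° → -150.533°, shortest Δλ = 24.96° (east) — does not cross 180°.
Leg 2: -150.533° → -155.905°, shortest Δλ = -5.372° (west) — does not cross 180°.
Total crossings: 0.

0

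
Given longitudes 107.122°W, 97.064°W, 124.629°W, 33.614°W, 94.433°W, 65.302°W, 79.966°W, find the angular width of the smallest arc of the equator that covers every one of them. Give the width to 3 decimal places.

Sort the longitudes: -124.629°, -107.122°, -97.064°, -94.433°, -79.966°, -65.302°, -33.614°.
Eastward gaps between consecutive values (wrapping around): 17.507°, 10.058°, 2.631°, 14.467°, 14.664°, 31.688°, 268.985°.
Largest gap = 268.985° ⇒ minimal covering band is its complement: 360° − 268.985° = 91.015°.
Band runs from -124.629° eastward to -33.614°.

91.015°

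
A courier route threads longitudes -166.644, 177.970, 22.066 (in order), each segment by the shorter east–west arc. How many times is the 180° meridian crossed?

1

Leg 1: -166.644° → +177.970°, shortest Δλ = -15.386° (west) — crosses 180°.
Leg 2: +177.970° → +22.066°, shortest Δλ = -155.904° (west) — does not cross 180°.
Total crossings: 1.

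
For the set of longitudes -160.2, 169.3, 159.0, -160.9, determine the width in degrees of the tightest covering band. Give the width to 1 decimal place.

40.8°

Sort the longitudes: -160.9°, -160.2°, +159.0°, +169.3°.
Eastward gaps between consecutive values (wrapping around): 0.7°, 319.2°, 10.3°, 29.8°.
Largest gap = 319.2° ⇒ minimal covering band is its complement: 360° − 319.2° = 40.8°.
Band runs from +159.0° eastward to -160.2°, crossing the antimeridian.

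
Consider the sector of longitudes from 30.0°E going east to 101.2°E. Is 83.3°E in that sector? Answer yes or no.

Band width going east from +30.0° to +101.2°: ((101.2 − 30.0) mod 360) = 71.2°.
Offset of +83.3° east of the west edge: ((83.3 − 30.0) mod 360) = 53.3°.
53.3° ≤ 71.2° ⇒ inside.

Yes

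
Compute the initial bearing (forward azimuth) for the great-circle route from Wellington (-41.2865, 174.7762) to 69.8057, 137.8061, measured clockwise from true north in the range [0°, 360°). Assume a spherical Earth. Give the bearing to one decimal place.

Δλ = 137.8061 − 174.7762 = -36.9701°.
θ = atan2( sin Δλ · cos φ₂ , cos φ₁ · sin φ₂ − sin φ₁ · cos φ₂ · cos Δλ )
  = atan2(-0.20761, 0.88721) = -13.170° → normalised to [0°, 360°): 346.830°.

346.8°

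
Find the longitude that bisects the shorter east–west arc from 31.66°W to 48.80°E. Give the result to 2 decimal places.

8.57°E

Signed shortest Δλ from -31.66° to +48.80° is +80.46°.
Midpoint longitude = -31.66° + (+80.46°)/2 = -31.66° + 40.23° = +8.57°.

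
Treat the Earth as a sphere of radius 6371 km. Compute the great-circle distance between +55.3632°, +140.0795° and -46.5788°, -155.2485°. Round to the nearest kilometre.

12843 km

Δλ = -155.2485 − 140.0795 = -295.3280°; wrapped into (−180°, 180°]: 64.6720°.
Δφ = -46.5788 − 55.3632 = -101.9420°.
a = sin²(Δφ/2) + cos φ₁ · cos φ₂ · sin²(Δλ/2) = 0.715233.
c = 2·atan2(√a, √(1−a)) = 2.01580 rad → d = 6371·c ≈ 12842.69 km.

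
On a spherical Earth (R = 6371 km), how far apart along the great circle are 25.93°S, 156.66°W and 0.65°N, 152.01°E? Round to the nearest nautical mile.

3372 nmi

Δλ = 152.01 − -156.66 = 308.67°; wrapped into (−180°, 180°]: -51.33°.
Δφ = 0.65 − -25.93 = 26.58°.
a = sin²(Δφ/2) + cos φ₁ · cos φ₂ · sin²(Δλ/2) = 0.221533.
c = 2·atan2(√a, √(1−a)) = 0.98011 rad → d = 6371·c ≈ 6244.26 km ≈ 3371.63 nmi.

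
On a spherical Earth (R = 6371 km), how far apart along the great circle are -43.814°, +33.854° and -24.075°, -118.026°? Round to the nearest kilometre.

Δλ = -118.026 − 33.854 = -151.880°.
Δφ = -24.075 − -43.814 = 19.739°.
a = sin²(Δφ/2) + cos φ₁ · cos φ₂ · sin²(Δλ/2) = 0.649318.
c = 2·atan2(√a, √(1−a)) = 1.87406 rad → d = 6371·c ≈ 11939.64 km.

11940 km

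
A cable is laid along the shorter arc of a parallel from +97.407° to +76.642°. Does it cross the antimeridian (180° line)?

Signed shortest Δλ = ((76.642 − 97.407 + 180) mod 360) − 180 = -20.765°.
Going west by 20.765° from +97.407° reaches +76.642° without touching 180°.

No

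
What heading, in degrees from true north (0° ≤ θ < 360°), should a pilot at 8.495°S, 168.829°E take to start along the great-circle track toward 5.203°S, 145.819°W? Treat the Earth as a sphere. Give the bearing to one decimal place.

Δλ = -145.819 − 168.829 = -314.648°; wrapped into (−180°, 180°]: 45.352°.
θ = atan2( sin Δλ · cos φ₂ , cos φ₁ · sin φ₂ − sin φ₁ · cos φ₂ · cos Δλ )
  = atan2(0.70851, 0.01369) = 88.893° → normalised to [0°, 360°): 88.893°.

88.9°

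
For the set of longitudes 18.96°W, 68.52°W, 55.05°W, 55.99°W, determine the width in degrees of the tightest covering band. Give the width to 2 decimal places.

Sort the longitudes: -68.52°, -55.99°, -55.05°, -18.96°.
Eastward gaps between consecutive values (wrapping around): 12.53°, 0.94°, 36.09°, 310.44°.
Largest gap = 310.44° ⇒ minimal covering band is its complement: 360° − 310.44° = 49.56°.
Band runs from -68.52° eastward to -18.96°.

49.56°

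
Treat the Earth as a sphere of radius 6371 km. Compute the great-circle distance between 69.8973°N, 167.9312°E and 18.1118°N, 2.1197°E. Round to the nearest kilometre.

10165 km

Δλ = 2.1197 − 167.9312 = -165.8115°.
Δφ = 18.1118 − 69.8973 = -51.7855°.
a = sin²(Δφ/2) + cos φ₁ · cos φ₂ · sin²(Δλ/2) = 0.512388.
c = 2·atan2(√a, √(1−a)) = 1.59557 rad → d = 6371·c ≈ 10165.40 km.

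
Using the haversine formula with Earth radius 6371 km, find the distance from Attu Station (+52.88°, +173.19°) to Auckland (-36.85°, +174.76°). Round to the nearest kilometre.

Δλ = 174.76 − 173.19 = 1.57°.
Δφ = -36.85 − 52.88 = -89.73°.
a = sin²(Δφ/2) + cos φ₁ · cos φ₂ · sin²(Δλ/2) = 0.497734.
c = 2·atan2(√a, √(1−a)) = 1.56627 rad → d = 6371·c ≈ 9978.68 km.

9979 km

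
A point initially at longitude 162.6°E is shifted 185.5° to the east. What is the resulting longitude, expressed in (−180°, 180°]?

11.9°W

Start at +162.6°; shift +185.5° → +348.1°.
+348.1° lies outside (−180°, 180°]; subtract 360° → -11.9°.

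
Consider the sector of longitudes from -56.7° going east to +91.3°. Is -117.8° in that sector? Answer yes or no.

No

Band width going east from -56.7° to +91.3°: ((91.3 − -56.7) mod 360) = 148.0°.
Offset of -117.8° east of the west edge: ((-117.8 − -56.7) mod 360) = 298.9°.
298.9° > 148.0° ⇒ outside.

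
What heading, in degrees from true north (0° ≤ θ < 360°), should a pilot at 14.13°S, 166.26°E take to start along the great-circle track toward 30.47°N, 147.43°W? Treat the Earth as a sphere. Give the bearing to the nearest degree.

Δλ = -147.43 − 166.26 = -313.69°; wrapped into (−180°, 180°]: 46.31°.
θ = atan2( sin Δλ · cos φ₂ , cos φ₁ · sin φ₂ − sin φ₁ · cos φ₂ · cos Δλ )
  = atan2(0.62323, 0.63709) = 44.370° → normalised to [0°, 360°): 44.370°.

44°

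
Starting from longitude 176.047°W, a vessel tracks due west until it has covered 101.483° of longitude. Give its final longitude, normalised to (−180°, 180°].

82.470°E

Start at -176.047°; shift −101.483° → -277.530°.
-277.530° lies outside (−180°, 180°]; add 360° → +82.470°.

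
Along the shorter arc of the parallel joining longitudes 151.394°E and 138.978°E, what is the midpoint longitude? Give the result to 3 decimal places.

145.186°E

Signed shortest Δλ from +151.394° to +138.978° is -12.416°.
Midpoint longitude = +151.394° + (-12.416°)/2 = +151.394° − 6.208° = +145.186°.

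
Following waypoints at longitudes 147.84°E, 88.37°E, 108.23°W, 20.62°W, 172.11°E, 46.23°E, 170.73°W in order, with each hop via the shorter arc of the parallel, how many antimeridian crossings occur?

3

Leg 1: +147.84° → +88.37°, shortest Δλ = -59.47° (west) — does not cross 180°.
Leg 2: +88.37° → -108.23°, shortest Δλ = 163.4° (east) — crosses 180°.
Leg 3: -108.23° → -20.62°, shortest Δλ = 87.61° (east) — does not cross 180°.
Leg 4: -20.62° → +172.11°, shortest Δλ = -167.27° (west) — crosses 180°.
Leg 5: +172.11° → +46.23°, shortest Δλ = -125.88° (west) — does not cross 180°.
Leg 6: +46.23° → -170.73°, shortest Δλ = 143.04° (east) — crosses 180°.
Total crossings: 3.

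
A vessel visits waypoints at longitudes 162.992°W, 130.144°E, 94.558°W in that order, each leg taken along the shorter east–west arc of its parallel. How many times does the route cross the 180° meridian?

Leg 1: -162.992° → +130.144°, shortest Δλ = -66.864° (west) — crosses 180°.
Leg 2: +130.144° → -94.558°, shortest Δλ = 135.298° (east) — crosses 180°.
Total crossings: 2.

2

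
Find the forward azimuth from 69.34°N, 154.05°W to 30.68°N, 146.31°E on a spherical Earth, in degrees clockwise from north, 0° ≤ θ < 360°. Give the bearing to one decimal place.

253.0°

Δλ = 146.31 − -154.05 = 300.36°; wrapped into (−180°, 180°]: -59.64°.
θ = atan2( sin Δλ · cos φ₂ , cos φ₁ · sin φ₂ − sin φ₁ · cos φ₂ · cos Δλ )
  = atan2(-0.74209, -0.22671) = -106.988° → normalised to [0°, 360°): 253.012°.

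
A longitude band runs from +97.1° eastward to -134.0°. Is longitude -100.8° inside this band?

Band width going east from +97.1° to -134.0°: ((-134.0 − 97.1) mod 360) = 128.9°.
Offset of -100.8° east of the west edge: ((-100.8 − 97.1) mod 360) = 162.1°.
162.1° > 128.9° ⇒ outside.

No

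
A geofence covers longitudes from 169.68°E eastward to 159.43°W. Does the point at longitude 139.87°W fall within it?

Band width going east from +169.68° to -159.43°: ((-159.43 − 169.68) mod 360) = 30.89°.
Offset of -139.87° east of the west edge: ((-139.87 − 169.68) mod 360) = 50.45°.
50.45° > 30.89° ⇒ outside.

No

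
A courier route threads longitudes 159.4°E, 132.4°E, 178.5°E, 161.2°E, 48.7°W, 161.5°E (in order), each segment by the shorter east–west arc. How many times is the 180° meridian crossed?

Leg 1: +159.4° → +132.4°, shortest Δλ = -27.0° (west) — does not cross 180°.
Leg 2: +132.4° → +178.5°, shortest Δλ = 46.1° (east) — does not cross 180°.
Leg 3: +178.5° → +161.2°, shortest Δλ = -17.3° (west) — does not cross 180°.
Leg 4: +161.2° → -48.7°, shortest Δλ = 150.1° (east) — crosses 180°.
Leg 5: -48.7° → +161.5°, shortest Δλ = -149.8° (west) — crosses 180°.
Total crossings: 2.

2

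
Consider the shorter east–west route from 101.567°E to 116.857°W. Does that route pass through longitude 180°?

Yes

Naïve |-116.857 − 101.567| = 218.424° > 180°, so the shorter arc goes the other way round — across 180°.
Signed shortest Δλ = ((-116.857 − 101.567 + 180) mod 360) − 180 = 141.576°.
Going east by 141.576° from +101.567° passes through 180° before reaching -116.857°.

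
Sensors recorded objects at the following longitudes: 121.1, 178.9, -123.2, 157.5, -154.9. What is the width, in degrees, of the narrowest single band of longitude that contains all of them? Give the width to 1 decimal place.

Sort the longitudes: -154.9°, -123.2°, +121.1°, +157.5°, +178.9°.
Eastward gaps between consecutive values (wrapping around): 31.7°, 244.3°, 36.4°, 21.4°, 26.2°.
Largest gap = 244.3° ⇒ minimal covering band is its complement: 360° − 244.3° = 115.7°.
Band runs from +121.1° eastward to -123.2°, crossing the antimeridian.

115.7°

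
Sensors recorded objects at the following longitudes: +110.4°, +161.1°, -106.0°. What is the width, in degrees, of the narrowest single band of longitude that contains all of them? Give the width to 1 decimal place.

Sort the longitudes: -106.0°, +110.4°, +161.1°.
Eastward gaps between consecutive values (wrapping around): 216.4°, 50.7°, 92.9°.
Largest gap = 216.4° ⇒ minimal covering band is its complement: 360° − 216.4° = 143.6°.
Band runs from +110.4° eastward to -106.0°, crossing the antimeridian.

143.6°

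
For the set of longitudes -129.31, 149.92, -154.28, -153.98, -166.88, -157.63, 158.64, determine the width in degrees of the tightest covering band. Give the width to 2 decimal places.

80.77°

Sort the longitudes: -166.88°, -157.63°, -154.28°, -153.98°, -129.31°, +149.92°, +158.64°.
Eastward gaps between consecutive values (wrapping around): 9.25°, 3.35°, 0.30°, 24.67°, 279.23°, 8.72°, 34.48°.
Largest gap = 279.23° ⇒ minimal covering band is its complement: 360° − 279.23° = 80.77°.
Band runs from +149.92° eastward to -129.31°, crossing the antimeridian.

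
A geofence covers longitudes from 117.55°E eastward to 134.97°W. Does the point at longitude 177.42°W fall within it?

Band width going east from +117.55° to -134.97°: ((-134.97 − 117.55) mod 360) = 107.48°.
Offset of -177.42° east of the west edge: ((-177.42 − 117.55) mod 360) = 65.03°.
65.03° ≤ 107.48° ⇒ inside.

Yes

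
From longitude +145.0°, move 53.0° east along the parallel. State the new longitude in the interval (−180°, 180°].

-162.0°

Start at +145.0°; shift +53.0° → +198.0°.
+198.0° lies outside (−180°, 180°]; subtract 360° → -162.0°.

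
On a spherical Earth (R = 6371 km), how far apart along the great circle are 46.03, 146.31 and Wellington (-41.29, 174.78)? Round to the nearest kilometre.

Δλ = 174.78 − 146.31 = 28.47°.
Δφ = -41.29 − 46.03 = -87.32°.
a = sin²(Δφ/2) + cos φ₁ · cos φ₂ · sin²(Δλ/2) = 0.508165.
c = 2·atan2(√a, √(1−a)) = 1.58713 rad → d = 6371·c ≈ 10111.58 km.

10112 km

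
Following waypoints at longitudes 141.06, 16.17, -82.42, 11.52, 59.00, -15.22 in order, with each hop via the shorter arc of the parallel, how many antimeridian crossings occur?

0

Leg 1: +141.06° → +16.17°, shortest Δλ = -124.89° (west) — does not cross 180°.
Leg 2: +16.17° → -82.42°, shortest Δλ = -98.59° (west) — does not cross 180°.
Leg 3: -82.42° → +11.52°, shortest Δλ = 93.94° (east) — does not cross 180°.
Leg 4: +11.52° → +59.00°, shortest Δλ = 47.48° (east) — does not cross 180°.
Leg 5: +59.00° → -15.22°, shortest Δλ = -74.22° (west) — does not cross 180°.
Total crossings: 0.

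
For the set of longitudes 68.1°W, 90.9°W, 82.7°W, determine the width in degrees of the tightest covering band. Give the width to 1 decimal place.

Sort the longitudes: -90.9°, -82.7°, -68.1°.
Eastward gaps between consecutive values (wrapping around): 8.2°, 14.6°, 337.2°.
Largest gap = 337.2° ⇒ minimal covering band is its complement: 360° − 337.2° = 22.8°.
Band runs from -90.9° eastward to -68.1°.

22.8°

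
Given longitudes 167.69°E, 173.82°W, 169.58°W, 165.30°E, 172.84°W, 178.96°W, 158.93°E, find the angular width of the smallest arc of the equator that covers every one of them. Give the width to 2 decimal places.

31.49°

Sort the longitudes: -178.96°, -173.82°, -172.84°, -169.58°, +158.93°, +165.30°, +167.69°.
Eastward gaps between consecutive values (wrapping around): 5.14°, 0.98°, 3.26°, 328.51°, 6.37°, 2.39°, 13.35°.
Largest gap = 328.51° ⇒ minimal covering band is its complement: 360° − 328.51° = 31.49°.
Band runs from +158.93° eastward to -169.58°, crossing the antimeridian.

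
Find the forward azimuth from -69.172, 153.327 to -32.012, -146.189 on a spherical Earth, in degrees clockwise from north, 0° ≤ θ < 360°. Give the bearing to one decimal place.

Δλ = -146.189 − 153.327 = -299.516°; wrapped into (−180°, 180°]: 60.484°.
θ = atan2( sin Δλ · cos φ₂ , cos φ₁ · sin φ₂ − sin φ₁ · cos φ₂ · cos Δλ )
  = atan2(0.73789, 0.20197) = 74.692° → normalised to [0°, 360°): 74.692°.

74.7°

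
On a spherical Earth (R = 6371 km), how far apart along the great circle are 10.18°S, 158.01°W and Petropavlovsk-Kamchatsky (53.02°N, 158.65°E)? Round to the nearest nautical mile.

Δλ = 158.65 − -158.01 = 316.66°; wrapped into (−180°, 180°]: -43.34°.
Δφ = 53.02 − -10.18 = 63.20°.
a = sin²(Δφ/2) + cos φ₁ · cos φ₂ · sin²(Δλ/2) = 0.355291.
c = 2·atan2(√a, √(1−a)) = 1.27718 rad → d = 6371·c ≈ 8136.90 km ≈ 4393.58 nmi.

4394 nmi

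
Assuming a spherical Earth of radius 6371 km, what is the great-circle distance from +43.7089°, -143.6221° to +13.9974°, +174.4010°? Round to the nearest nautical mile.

2791 nmi

Δλ = 174.4010 − -143.6221 = 318.0231°; wrapped into (−180°, 180°]: -41.9769°.
Δφ = 13.9974 − 43.7089 = -29.7115°.
a = sin²(Δφ/2) + cos φ₁ · cos φ₂ · sin²(Δλ/2) = 0.155718.
c = 2·atan2(√a, √(1−a)) = 0.81129 rad → d = 6371·c ≈ 5168.72 km ≈ 2790.89 nmi.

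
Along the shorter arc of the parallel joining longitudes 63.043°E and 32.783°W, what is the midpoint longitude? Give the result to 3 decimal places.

15.130°E

Signed shortest Δλ from +63.043° to -32.783° is -95.826°.
Midpoint longitude = +63.043° + (-95.826°)/2 = +63.043° − 47.913° = +15.130°.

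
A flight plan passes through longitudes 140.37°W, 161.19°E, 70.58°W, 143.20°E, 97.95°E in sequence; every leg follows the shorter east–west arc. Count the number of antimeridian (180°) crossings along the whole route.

Leg 1: -140.37° → +161.19°, shortest Δλ = -58.44° (west) — crosses 180°.
Leg 2: +161.19° → -70.58°, shortest Δλ = 128.23° (east) — crosses 180°.
Leg 3: -70.58° → +143.20°, shortest Δλ = -146.22° (west) — crosses 180°.
Leg 4: +143.20° → +97.95°, shortest Δλ = -45.25° (west) — does not cross 180°.
Total crossings: 3.

3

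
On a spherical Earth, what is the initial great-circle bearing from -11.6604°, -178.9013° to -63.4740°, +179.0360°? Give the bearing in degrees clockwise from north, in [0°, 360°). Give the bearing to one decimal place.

181.2°

Δλ = 179.0360 − -178.9013 = 357.9373°; wrapped into (−180°, 180°]: -2.0627°.
θ = atan2( sin Δλ · cos φ₂ , cos φ₁ · sin φ₂ − sin φ₁ · cos φ₂ · cos Δλ )
  = atan2(-0.01607, -0.78606) = -178.828° → normalised to [0°, 360°): 181.172°.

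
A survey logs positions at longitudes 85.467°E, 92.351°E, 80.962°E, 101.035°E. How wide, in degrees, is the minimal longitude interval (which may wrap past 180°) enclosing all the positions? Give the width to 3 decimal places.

20.073°

Sort the longitudes: +80.962°, +85.467°, +92.351°, +101.035°.
Eastward gaps between consecutive values (wrapping around): 4.505°, 6.884°, 8.684°, 339.927°.
Largest gap = 339.927° ⇒ minimal covering band is its complement: 360° − 339.927° = 20.073°.
Band runs from +80.962° eastward to +101.035°.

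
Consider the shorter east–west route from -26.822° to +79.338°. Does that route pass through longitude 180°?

No

Signed shortest Δλ = ((79.338 − -26.822 + 180) mod 360) − 180 = 106.16°.
Going east by 106.16° from -26.822° reaches +79.338° without touching 180°.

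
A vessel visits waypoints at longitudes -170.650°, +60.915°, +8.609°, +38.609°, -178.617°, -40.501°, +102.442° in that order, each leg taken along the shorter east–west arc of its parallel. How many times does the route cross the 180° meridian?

Leg 1: -170.650° → +60.915°, shortest Δλ = -128.435° (west) — crosses 180°.
Leg 2: +60.915° → +8.609°, shortest Δλ = -52.306° (west) — does not cross 180°.
Leg 3: +8.609° → +38.609°, shortest Δλ = 30.0° (east) — does not cross 180°.
Leg 4: +38.609° → -178.617°, shortest Δλ = 142.774° (east) — crosses 180°.
Leg 5: -178.617° → -40.501°, shortest Δλ = 138.116° (east) — does not cross 180°.
Leg 6: -40.501° → +102.442°, shortest Δλ = 142.943° (east) — does not cross 180°.
Total crossings: 2.

2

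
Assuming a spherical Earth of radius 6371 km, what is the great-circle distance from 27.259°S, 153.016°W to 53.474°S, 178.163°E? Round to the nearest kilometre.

Δλ = 178.163 − -153.016 = 331.179°; wrapped into (−180°, 180°]: -28.821°.
Δφ = -53.474 − -27.259 = -26.215°.
a = sin²(Δφ/2) + cos φ₁ · cos φ₂ · sin²(Δλ/2) = 0.084198.
c = 2·atan2(√a, √(1−a)) = 0.58881 rad → d = 6371·c ≈ 3751.28 km.

3751 km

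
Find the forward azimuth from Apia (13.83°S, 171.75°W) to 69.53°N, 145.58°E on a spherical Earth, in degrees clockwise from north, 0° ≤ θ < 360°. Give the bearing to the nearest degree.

346°

Δλ = 145.58 − -171.75 = 317.33°; wrapped into (−180°, 180°]: -42.67°.
θ = atan2( sin Δλ · cos φ₂ , cos φ₁ · sin φ₂ − sin φ₁ · cos φ₂ · cos Δλ )
  = atan2(-0.23703, 0.97116) = -13.716° → normalised to [0°, 360°): 346.284°.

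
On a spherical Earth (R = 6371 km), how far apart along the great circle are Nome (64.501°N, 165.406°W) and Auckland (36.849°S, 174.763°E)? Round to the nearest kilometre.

Δλ = 174.763 − -165.406 = 340.169°; wrapped into (−180°, 180°]: -19.831°.
Δφ = -36.849 − 64.501 = -101.350°.
a = sin²(Δφ/2) + cos φ₁ · cos φ₂ · sin²(Δλ/2) = 0.608616.
c = 2·atan2(√a, √(1−a)) = 1.78977 rad → d = 6371·c ≈ 11402.64 km.

11403 km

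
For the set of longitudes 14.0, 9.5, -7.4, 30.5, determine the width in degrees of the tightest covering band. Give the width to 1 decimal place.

37.9°

Sort the longitudes: -7.4°, +9.5°, +14.0°, +30.5°.
Eastward gaps between consecutive values (wrapping around): 16.9°, 4.5°, 16.5°, 322.1°.
Largest gap = 322.1° ⇒ minimal covering band is its complement: 360° − 322.1° = 37.9°.
Band runs from -7.4° eastward to +30.5°.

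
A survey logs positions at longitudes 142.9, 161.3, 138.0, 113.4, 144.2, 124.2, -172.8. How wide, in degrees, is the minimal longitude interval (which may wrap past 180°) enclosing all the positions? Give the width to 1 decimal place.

73.8°

Sort the longitudes: -172.8°, +113.4°, +124.2°, +138.0°, +142.9°, +144.2°, +161.3°.
Eastward gaps between consecutive values (wrapping around): 286.2°, 10.8°, 13.8°, 4.9°, 1.3°, 17.1°, 25.9°.
Largest gap = 286.2° ⇒ minimal covering band is its complement: 360° − 286.2° = 73.8°.
Band runs from +113.4° eastward to -172.8°, crossing the antimeridian.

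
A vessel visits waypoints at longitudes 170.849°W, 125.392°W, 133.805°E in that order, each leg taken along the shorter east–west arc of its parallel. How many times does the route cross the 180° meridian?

Leg 1: -170.849° → -125.392°, shortest Δλ = 45.457° (east) — does not cross 180°.
Leg 2: -125.392° → +133.805°, shortest Δλ = -100.803° (west) — crosses 180°.
Total crossings: 1.

1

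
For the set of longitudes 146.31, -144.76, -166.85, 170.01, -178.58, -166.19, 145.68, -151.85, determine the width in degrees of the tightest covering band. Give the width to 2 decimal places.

69.56°

Sort the longitudes: -178.58°, -166.85°, -166.19°, -151.85°, -144.76°, +145.68°, +146.31°, +170.01°.
Eastward gaps between consecutive values (wrapping around): 11.73°, 0.66°, 14.34°, 7.09°, 290.44°, 0.63°, 23.70°, 11.41°.
Largest gap = 290.44° ⇒ minimal covering band is its complement: 360° − 290.44° = 69.56°.
Band runs from +145.68° eastward to -144.76°, crossing the antimeridian.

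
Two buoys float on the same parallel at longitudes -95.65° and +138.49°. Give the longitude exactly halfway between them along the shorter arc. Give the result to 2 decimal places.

Signed shortest Δλ from -95.65° to +138.49° is -125.86°.
Midpoint longitude = -95.65° + (-125.86°)/2 = -95.65° − 62.93° = -158.58°.
(The naïve average (-95.65 + +138.49)/2 = 21.42° is on the wrong side of the globe.)

-158.58°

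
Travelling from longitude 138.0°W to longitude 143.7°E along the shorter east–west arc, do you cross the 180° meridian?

Yes

Naïve |143.7 − -138.0| = 281.7° > 180°, so the shorter arc goes the other way round — across 180°.
Signed shortest Δλ = ((143.7 − -138.0 + 180) mod 360) − 180 = -78.3°.
Going west by 78.3° from -138.0° passes through 180° before reaching +143.7°.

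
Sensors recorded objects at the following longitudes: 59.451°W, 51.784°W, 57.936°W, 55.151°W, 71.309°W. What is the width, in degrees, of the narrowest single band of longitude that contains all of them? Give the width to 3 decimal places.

Sort the longitudes: -71.309°, -59.451°, -57.936°, -55.151°, -51.784°.
Eastward gaps between consecutive values (wrapping around): 11.858°, 1.515°, 2.785°, 3.367°, 340.475°.
Largest gap = 340.475° ⇒ minimal covering band is its complement: 360° − 340.475° = 19.525°.
Band runs from -71.309° eastward to -51.784°.

19.525°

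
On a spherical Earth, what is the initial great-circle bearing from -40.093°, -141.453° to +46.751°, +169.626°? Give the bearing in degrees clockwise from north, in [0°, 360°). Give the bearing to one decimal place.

328.6°

Δλ = 169.626 − -141.453 = 311.079°; wrapped into (−180°, 180°]: -48.921°.
θ = atan2( sin Δλ · cos φ₂ , cos φ₁ · sin φ₂ − sin φ₁ · cos φ₂ · cos Δλ )
  = atan2(-0.51648, 0.84717) = -31.369° → normalised to [0°, 360°): 328.631°.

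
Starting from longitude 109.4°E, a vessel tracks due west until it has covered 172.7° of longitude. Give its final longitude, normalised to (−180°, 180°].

63.3°W

Start at +109.4°; shift −172.7° → -63.3°.
-63.3° already lies in (−180°, 180°].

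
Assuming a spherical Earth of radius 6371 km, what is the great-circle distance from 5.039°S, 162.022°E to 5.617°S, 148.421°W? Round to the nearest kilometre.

Δλ = -148.421 − 162.022 = -310.443°; wrapped into (−180°, 180°]: 49.557°.
Δφ = -5.617 − -5.039 = -0.578°.
a = sin²(Δφ/2) + cos φ₁ · cos φ₂ · sin²(Δλ/2) = 0.174161.
c = 2·atan2(√a, √(1−a)) = 0.86100 rad → d = 6371·c ≈ 5485.44 km.

5485 km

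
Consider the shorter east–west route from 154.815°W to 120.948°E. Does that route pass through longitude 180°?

Yes

Naïve |120.948 − -154.815| = 275.763° > 180°, so the shorter arc goes the other way round — across 180°.
Signed shortest Δλ = ((120.948 − -154.815 + 180) mod 360) − 180 = -84.237°.
Going west by 84.237° from -154.815° passes through 180° before reaching +120.948°.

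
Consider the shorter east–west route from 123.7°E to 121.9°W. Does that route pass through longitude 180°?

Yes

Naïve |-121.9 − 123.7| = 245.6° > 180°, so the shorter arc goes the other way round — across 180°.
Signed shortest Δλ = ((-121.9 − 123.7 + 180) mod 360) − 180 = 114.4°.
Going east by 114.4° from +123.7° passes through 180° before reaching -121.9°.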